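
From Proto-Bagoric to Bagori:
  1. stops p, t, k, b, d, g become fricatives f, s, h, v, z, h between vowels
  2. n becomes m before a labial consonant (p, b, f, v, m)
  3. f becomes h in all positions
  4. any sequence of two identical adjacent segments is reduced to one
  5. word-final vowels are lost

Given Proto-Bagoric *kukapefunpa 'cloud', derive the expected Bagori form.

Bagori: start from *kukapefunpa.
  rule 1 (intervocalic lenition): kukapefunpa → kuhafefunpa
  rule 2 (nasal place assimilation): kuhafefunpa → kuhafefumpa
  rule 3 (unconditioned shift): kuhafefumpa → kuhahehumpa
  rule 4: no change — kuhahehumpa
  rule 5 (apocope): kuhahehumpa → kuhahehump
  ⇒ Bagori kuhahehump

kuhahehump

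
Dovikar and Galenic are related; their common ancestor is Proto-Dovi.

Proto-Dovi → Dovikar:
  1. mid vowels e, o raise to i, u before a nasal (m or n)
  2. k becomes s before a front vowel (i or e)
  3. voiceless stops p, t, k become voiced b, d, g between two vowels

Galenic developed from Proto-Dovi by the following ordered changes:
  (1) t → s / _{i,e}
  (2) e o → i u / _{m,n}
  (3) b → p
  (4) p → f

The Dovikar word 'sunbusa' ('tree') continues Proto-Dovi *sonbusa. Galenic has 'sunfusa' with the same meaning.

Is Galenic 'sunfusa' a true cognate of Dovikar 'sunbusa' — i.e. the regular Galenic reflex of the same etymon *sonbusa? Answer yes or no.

yes

Derive the expected Galenic reflex of *sonbusa:
Galenic: *sonbusa > sunbusa > sunpusa > sunfusa  (by pre-nasal raising, unconditioned shift, unconditioned shift)
Galenic 'sunfusa' matches the regular reflex exactly, so the pair is cognate.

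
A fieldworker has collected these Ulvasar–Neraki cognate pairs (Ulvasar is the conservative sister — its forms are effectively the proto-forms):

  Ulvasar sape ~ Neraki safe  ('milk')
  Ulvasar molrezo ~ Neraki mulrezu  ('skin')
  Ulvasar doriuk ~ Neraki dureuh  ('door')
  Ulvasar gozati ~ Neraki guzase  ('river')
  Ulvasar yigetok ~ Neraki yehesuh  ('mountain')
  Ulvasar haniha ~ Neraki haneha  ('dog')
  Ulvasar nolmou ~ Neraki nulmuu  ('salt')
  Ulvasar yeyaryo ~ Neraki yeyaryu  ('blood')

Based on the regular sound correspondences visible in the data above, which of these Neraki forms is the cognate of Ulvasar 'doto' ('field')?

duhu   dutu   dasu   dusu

molrezo ~ mulrezu, gozati ~ guzase — Ulvasar o corresponds to Neraki u after a consonant, before a consonant other than r, m, n, p, b, f, v.
yigetok ~ yehesuh — Ulvasar t corresponds to Neraki s between vowels (before a back vowel).
molrezo ~ mulrezu, yeyaryo ~ yeyaryu — Ulvasar o corresponds to Neraki u word-finally.
Applying these to Ulvasar 'doto':
  doto → duto   (o→u after a consonant, before a consonant other than r, m, n, p, b, f, v)
  duto → duso   (t→s between vowels (before a back vowel))
  duso → dusu   (o→u word-finally)
So the Neraki cognate is 'dusu'.

dusu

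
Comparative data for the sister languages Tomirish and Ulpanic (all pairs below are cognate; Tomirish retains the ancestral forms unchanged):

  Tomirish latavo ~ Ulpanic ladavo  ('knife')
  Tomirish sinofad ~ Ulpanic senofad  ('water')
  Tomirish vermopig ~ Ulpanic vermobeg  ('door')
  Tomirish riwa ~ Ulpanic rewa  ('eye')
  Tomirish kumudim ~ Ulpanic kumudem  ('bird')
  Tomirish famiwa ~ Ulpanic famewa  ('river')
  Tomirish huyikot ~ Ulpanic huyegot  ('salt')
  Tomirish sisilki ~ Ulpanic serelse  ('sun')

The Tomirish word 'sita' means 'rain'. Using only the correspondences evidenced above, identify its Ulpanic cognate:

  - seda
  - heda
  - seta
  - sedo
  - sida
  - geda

seda

vermopig ~ vermobeg, riwa ~ rewa — Tomirish i corresponds to Ulpanic e after a consonant, before a consonant other than r, m, n, p, b, f, v.
latavo ~ ladavo — Tomirish t corresponds to Ulpanic d between vowels (before a back vowel).
Applying these to Tomirish 'sita':
  sita → seta   (i→e after a consonant, before a consonant other than r, m, n, p, b, f, v)
  seta → seda   (t→d between vowels (before a back vowel))
So the Ulpanic cognate is 'seda'.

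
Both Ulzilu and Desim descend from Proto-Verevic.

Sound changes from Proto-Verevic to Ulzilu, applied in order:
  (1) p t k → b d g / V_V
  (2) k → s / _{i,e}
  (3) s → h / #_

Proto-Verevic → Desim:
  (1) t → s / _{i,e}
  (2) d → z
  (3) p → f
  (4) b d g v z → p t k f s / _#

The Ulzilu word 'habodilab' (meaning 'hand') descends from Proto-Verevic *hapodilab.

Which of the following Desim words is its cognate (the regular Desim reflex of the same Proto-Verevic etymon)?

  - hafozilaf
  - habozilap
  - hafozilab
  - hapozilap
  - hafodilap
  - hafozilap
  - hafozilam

Desim: *hapodilab > hapozilab > hafozilab > hafozilap  (by unconditioned shift, unconditioned shift, final devoicing)
Among the options, 'hafozilap' alone shows every Desim change applied in order.

hafozilap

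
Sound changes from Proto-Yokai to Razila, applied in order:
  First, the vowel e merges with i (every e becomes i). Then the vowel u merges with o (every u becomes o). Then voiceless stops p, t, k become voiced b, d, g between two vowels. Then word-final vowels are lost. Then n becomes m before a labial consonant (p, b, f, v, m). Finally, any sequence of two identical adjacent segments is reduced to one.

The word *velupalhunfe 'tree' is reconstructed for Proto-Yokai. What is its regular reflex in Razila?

Razila: start from *velupalhunfe.
  rule 1 (vowel merger): velupalhunfe → vilupalhunfi
  rule 2 (vowel merger): vilupalhunfi → vilopalhonfi
  rule 3 (intervocalic voicing): vilopalhonfi → vilobalhonfi
  rule 4 (apocope): vilobalhonfi → vilobalhonf
  rule 5 (nasal place assimilation): vilobalhonf → vilobalhomf
  rule 6: no change — vilobalhomf
  ⇒ Razila vilobalhomf

vilobalhomf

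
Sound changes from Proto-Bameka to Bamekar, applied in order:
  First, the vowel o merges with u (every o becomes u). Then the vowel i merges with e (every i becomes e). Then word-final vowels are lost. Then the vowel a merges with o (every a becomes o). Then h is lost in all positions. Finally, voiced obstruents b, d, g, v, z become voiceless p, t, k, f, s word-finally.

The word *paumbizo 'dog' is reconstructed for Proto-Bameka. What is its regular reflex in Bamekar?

poumbes

Bamekar: *paumbizo
  paumbizo → paumbizu   [vowel merger]
  paumbizu → paumbezu   [vowel merger]
  paumbezu → paumbez   [apocope]
  paumbez → poumbez   [vowel merger]
  poumbez (rule 5 does not apply)
  poumbez → poumbes   [final devoicing]
  giving Bamekar poumbes.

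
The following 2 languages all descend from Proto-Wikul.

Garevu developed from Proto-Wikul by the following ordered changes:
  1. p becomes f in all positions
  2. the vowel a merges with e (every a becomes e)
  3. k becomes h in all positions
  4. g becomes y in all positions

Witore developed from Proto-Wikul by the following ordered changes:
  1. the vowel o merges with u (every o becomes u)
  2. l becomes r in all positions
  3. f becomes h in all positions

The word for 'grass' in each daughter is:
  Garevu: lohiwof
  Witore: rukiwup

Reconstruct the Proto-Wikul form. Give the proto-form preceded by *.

Position 6: Garevu has o, Witore has u. Garevu preserves o here (none of its changes turn any other segment into o), so the proto-segment is *o.
Position 2: Garevu has o, Witore has u. Garevu preserves o here (none of its changes turn any other segment into o), so the proto-segment is *o.
Position 3: Garevu has h, Witore has k. Witore preserves k here (none of its changes turn any other segment into k), so the proto-segment is *k.
Continuing position by position gives *lokiwop; check it forward:
Garevu: *lokiwop > lokiwof > lohiwof  (by unconditioned shift, unconditioned shift)
Witore: *lokiwop
  lokiwop → lukiwup   [vowel merger]
  lukiwup → rukiwup   [unconditioned shift]
  rukiwup (rule 3 does not apply)
  giving Witore rukiwup.
Only *lokiwop yields all of Garevu lohiwof, Witore rukiwup.

*lokiwop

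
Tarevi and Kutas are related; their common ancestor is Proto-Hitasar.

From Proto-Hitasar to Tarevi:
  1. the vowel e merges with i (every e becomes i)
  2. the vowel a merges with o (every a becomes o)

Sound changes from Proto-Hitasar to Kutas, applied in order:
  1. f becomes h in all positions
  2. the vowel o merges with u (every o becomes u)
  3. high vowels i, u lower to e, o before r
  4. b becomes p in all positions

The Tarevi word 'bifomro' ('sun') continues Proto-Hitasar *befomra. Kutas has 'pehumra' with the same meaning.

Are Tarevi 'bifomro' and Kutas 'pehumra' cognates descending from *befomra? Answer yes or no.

yes

Derive the expected Kutas reflex of *befomra:
Kutas: start from *befomra.
  rule 1 (unconditioned shift): befomra → behomra
  rule 2 (vowel merger): behomra → behumra
  rule 3: no change — behumra
  rule 4 (unconditioned shift): behumra → pehumra
  ⇒ Kutas pehumra
Kutas 'pehumra' matches the regular reflex exactly, so the pair is cognate.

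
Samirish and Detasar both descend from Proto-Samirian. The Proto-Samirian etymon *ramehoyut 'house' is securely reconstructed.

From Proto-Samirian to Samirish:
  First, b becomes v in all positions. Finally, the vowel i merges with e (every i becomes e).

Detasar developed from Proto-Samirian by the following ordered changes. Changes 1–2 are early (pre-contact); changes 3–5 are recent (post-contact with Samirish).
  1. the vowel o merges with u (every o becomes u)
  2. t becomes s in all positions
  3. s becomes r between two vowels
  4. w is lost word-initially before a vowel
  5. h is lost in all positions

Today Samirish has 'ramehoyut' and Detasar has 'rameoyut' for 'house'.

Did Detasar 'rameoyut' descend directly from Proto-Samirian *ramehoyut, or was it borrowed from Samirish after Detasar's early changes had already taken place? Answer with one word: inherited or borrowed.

borrowed

If inherited, *ramehoyut would pass through all of Detasar's changes:
Detasar: *ramehoyut > ramehuyut > ramehuyus > rameuyus  (by vowel merger, unconditioned shift, h-loss)
If borrowed from Samirish 'ramehoyut' after the early changes, it would undergo only the recent ones:
  rule 3 (rhotacism): no change (ramehoyut)
  rule 4 (glide loss): no change (ramehoyut)
  rule 5 (h-loss): ramehoyut → rameoyut
  ⇒ as a loan: rameoyut
Detasar 'rameoyut' matches the loan outcome 'rameoyut', not the inherited 'rameuyus' — it skipped the early Detasar changes, so it was borrowed from Samirish.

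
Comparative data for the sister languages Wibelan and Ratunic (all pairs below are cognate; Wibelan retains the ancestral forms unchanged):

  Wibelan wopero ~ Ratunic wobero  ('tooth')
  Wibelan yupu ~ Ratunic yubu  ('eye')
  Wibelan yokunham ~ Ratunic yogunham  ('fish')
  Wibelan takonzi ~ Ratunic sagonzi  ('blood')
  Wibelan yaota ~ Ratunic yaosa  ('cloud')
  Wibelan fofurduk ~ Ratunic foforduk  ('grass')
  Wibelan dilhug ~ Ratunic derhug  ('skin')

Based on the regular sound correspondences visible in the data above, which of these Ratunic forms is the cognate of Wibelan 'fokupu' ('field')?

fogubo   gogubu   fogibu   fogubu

fogubu

yokunham ~ yogunham — Wibelan k corresponds to Ratunic g between vowels (before a back vowel).
yupu ~ yubu — Wibelan p corresponds to Ratunic b between vowels (before a back vowel).
Applying these to Wibelan 'fokupu':
  fokupu → fogupu   (k→g between vowels (before a back vowel))
  fogupu → fogubu   (p→b between vowels (before a back vowel))
So the Ratunic cognate is 'fogubu'.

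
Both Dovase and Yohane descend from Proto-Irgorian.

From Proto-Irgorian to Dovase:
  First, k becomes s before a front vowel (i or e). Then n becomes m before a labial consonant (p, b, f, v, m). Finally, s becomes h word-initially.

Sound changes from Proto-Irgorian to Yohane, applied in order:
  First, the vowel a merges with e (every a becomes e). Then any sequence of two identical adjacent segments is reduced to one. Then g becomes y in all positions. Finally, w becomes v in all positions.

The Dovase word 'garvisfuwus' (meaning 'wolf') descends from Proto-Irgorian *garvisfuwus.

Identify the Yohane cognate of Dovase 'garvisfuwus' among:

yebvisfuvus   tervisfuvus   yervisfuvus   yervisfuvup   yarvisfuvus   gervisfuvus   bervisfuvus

yervisfuvus

Yohane: *garvisfuwus
  garvisfuwus → gervisfuwus   [vowel merger]
  gervisfuwus (rule 2 does not apply)
  gervisfuwus → yervisfuwus   [unconditioned shift]
  yervisfuwus → yervisfuvus   [unconditioned shift]
  giving Yohane yervisfuvus.
The other candidates each miss or misapply at least one Yohane change.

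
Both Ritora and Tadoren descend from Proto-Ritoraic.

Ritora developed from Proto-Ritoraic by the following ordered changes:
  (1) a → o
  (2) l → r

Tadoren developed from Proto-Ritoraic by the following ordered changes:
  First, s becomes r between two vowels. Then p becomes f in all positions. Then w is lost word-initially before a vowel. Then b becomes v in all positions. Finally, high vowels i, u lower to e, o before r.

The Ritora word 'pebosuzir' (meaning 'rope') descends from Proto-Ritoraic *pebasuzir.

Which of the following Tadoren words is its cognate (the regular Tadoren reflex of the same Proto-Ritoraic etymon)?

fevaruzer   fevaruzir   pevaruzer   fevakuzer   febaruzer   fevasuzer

Tadoren: start from *pebasuzir.
  rule 1 (rhotacism): pebasuzir → pebaruzir
  rule 2 (unconditioned shift): pebaruzir → febaruzir
  rule 3: no change — febaruzir
  rule 4 (unconditioned shift): febaruzir → fevaruzir
  rule 5 (pre-rhotic lowering): fevaruzir → fevaruzer
  ⇒ Tadoren fevaruzer
Among the options, 'fevaruzer' alone shows every Tadoren change applied in order.

fevaruzer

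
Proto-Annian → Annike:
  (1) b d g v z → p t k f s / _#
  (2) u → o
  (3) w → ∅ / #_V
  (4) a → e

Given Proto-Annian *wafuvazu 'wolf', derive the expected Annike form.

efovezo

Annike: start from *wafuvazu.
  rule 1: no change — wafuvazu
  rule 2 (vowel merger): wafuvazu → wafovazo
  rule 3 (glide loss): wafovazo → afovazo
  rule 4 (vowel merger): afovazo → efovezo
  ⇒ Annike efovezo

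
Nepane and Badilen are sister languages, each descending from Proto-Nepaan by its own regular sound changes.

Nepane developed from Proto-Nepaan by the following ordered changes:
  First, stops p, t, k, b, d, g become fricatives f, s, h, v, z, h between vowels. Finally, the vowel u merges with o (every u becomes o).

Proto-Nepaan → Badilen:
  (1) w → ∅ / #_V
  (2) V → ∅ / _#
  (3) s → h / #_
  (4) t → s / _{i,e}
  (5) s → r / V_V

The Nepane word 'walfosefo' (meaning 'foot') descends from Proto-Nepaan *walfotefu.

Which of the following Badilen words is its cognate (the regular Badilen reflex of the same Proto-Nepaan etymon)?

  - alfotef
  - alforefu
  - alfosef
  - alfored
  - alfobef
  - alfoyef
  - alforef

alforef

Badilen: start from *walfotefu.
  rule 1 (glide loss): walfotefu → alfotefu
  rule 2 (apocope): alfotefu → alfotef
  rule 3: no change — alfotef
  rule 4 (palatalisation): alfotef → alfosef
  rule 5 (rhotacism): alfosef → alforef
  ⇒ Badilen alforef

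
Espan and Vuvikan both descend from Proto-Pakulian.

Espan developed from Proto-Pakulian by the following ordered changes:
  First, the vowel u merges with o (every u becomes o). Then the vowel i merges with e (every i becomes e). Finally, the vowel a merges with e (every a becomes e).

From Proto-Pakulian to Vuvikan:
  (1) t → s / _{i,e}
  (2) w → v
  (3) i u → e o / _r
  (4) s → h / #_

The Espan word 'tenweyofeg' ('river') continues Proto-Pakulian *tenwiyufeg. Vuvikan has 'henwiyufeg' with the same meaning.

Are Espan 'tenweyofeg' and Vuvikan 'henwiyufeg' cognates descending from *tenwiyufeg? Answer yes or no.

no

Derive the expected Vuvikan reflex of *tenwiyufeg:
Vuvikan: *tenwiyufeg
  tenwiyufeg → senwiyufeg   [palatalisation]
  senwiyufeg → senviyufeg   [unconditioned shift]
  senviyufeg (rule 3 does not apply)
  senviyufeg → henviyufeg   [debuccalisation]
  giving Vuvikan henviyufeg.
The regular Vuvikan reflex would be 'henviyufeg', but the attested form is 'henwiyufeg'. The correspondence is irregular, so they are not cognates (the Vuvikan form has a different source).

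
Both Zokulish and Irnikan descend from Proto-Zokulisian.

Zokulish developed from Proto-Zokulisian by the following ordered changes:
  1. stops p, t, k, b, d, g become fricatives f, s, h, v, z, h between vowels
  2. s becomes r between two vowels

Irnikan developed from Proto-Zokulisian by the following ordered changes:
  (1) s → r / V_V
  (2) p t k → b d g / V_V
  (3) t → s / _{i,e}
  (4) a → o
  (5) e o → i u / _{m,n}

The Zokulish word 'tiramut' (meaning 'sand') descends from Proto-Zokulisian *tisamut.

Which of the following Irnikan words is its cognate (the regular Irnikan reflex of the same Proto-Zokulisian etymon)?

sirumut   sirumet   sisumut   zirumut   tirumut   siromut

Irnikan: start from *tisamut.
  rule 1 (rhotacism): tisamut → tiramut
  rule 2: no change — tiramut
  rule 3 (palatalisation): tiramut → siramut
  rule 4 (vowel merger): siramut → siromut
  rule 5 (pre-nasal raising): siromut → sirumut
  ⇒ Irnikan sirumut
The other candidates each miss or misapply at least one Irnikan change.

sirumut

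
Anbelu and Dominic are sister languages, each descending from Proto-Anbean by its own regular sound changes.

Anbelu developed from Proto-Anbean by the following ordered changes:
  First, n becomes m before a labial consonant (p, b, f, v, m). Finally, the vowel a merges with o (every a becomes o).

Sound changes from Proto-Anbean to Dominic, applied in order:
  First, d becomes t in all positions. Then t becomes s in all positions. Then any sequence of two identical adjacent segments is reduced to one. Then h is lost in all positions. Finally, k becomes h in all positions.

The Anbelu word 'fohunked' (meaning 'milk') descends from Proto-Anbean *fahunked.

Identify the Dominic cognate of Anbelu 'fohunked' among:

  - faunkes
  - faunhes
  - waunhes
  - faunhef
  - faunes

Dominic: *fahunked > fahunket > fahunkes > faunkes > faunhes  (by unconditioned shift, unconditioned shift, h-loss, unconditioned shift)

faunhes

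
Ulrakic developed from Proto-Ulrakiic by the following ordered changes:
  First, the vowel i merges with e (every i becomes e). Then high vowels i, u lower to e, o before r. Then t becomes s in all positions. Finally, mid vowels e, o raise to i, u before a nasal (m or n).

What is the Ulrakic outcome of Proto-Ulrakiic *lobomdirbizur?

lobumderbezor

Ulrakic: start from *lobomdirbizur.
  rule 1 (vowel merger): lobomdirbizur → lobomderbezur
  rule 2 (pre-rhotic lowering): lobomderbezur → lobomderbezor
  rule 3: no change — lobomderbezor
  rule 4 (pre-nasal raising): lobomderbezor → lobumderbezor
  ⇒ Ulrakic lobumderbezor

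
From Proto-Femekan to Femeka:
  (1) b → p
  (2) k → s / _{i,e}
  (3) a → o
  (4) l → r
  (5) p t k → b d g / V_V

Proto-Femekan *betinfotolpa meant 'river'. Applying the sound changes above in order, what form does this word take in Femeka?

pedinfodorpo

Femeka: *betinfotolpa
  betinfotolpa → petinfotolpa   [unconditioned shift]
  petinfotolpa (rule 2 does not apply)
  petinfotolpa → petinfotolpo   [vowel merger]
  petinfotolpo → petinfotorpo   [unconditioned shift]
  petinfotorpo → pedinfodorpo   [intervocalic voicing]
  giving Femeka pedinfodorpo.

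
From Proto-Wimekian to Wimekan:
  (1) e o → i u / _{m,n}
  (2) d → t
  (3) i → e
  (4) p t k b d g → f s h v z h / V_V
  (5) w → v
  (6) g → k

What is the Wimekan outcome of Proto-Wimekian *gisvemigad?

Wimekan: *gisvemigad
  gisvemigad → gisvimigad   [pre-nasal raising]
  gisvimigad → gisvimigat   [unconditioned shift]
  gisvimigat → gesvemegat   [vowel merger]
  gesvemegat → gesvemehat   [intervocalic lenition]
  gesvemehat (rule 5 does not apply)
  gesvemehat → kesvemehat   [unconditioned shift]
  giving Wimekan kesvemehat.

kesvemehat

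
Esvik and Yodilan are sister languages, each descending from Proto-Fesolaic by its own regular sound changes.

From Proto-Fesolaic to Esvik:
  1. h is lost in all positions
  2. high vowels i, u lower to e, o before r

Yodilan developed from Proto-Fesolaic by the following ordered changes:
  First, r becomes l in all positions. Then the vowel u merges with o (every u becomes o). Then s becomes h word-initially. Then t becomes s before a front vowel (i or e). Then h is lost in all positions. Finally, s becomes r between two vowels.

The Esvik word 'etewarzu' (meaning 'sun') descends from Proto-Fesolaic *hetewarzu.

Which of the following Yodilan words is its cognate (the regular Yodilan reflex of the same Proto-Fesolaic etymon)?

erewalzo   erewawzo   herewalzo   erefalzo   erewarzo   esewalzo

erewalzo

Yodilan: *hetewarzu > hetewalzu > hetewalzo > hesewalzo > esewalzo > erewalzo  (by unconditioned shift, vowel merger, palatalisation, h-loss, rhotacism)
Among the options, 'erewalzo' alone shows every Yodilan change applied in order.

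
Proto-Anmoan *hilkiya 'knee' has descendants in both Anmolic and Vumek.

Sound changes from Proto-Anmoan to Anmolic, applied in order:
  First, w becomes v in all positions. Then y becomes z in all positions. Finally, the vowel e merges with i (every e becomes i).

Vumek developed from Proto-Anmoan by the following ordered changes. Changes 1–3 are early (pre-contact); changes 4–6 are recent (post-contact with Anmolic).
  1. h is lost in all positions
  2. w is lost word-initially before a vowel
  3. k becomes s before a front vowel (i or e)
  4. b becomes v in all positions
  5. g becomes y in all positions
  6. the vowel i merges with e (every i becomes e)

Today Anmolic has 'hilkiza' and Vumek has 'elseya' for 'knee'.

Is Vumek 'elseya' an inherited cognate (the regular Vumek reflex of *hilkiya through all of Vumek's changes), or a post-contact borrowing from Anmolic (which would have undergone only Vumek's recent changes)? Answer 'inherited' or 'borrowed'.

inherited

If inherited, *hilkiya would pass through all of Vumek's changes:
Vumek: *hilkiya
  hilkiya → ilkiya   [h-loss]
  ilkiya (rule 2 does not apply)
  ilkiya → ilsiya   [palatalisation]
  ilsiya (rule 4 does not apply)
  ilsiya (rule 5 does not apply)
  ilsiya → elseya   [vowel merger]
  giving Vumek elseya.
If borrowed from Anmolic 'hilkiza' after the early changes, it would undergo only the recent ones:
  rule 4 (unconditioned shift): no change (hilkiza)
  rule 5 (unconditioned shift): no change (hilkiza)
  rule 6 (vowel merger): hilkiza → helkeza
  ⇒ as a loan: helkeza
Vumek 'elseya' matches the inherited outcome exactly, so it is an inherited cognate, not a loan.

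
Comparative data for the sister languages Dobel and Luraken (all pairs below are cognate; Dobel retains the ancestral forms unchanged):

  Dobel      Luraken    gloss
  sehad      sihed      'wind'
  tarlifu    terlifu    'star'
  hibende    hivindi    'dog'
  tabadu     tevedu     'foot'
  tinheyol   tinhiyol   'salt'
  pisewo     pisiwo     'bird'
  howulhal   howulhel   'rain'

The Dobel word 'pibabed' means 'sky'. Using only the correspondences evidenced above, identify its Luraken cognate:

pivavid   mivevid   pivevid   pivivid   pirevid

pivevid

tabadu ~ tevedu — Dobel b corresponds to Luraken v between vowels (before a back vowel).
tabadu ~ tevedu — Dobel a corresponds to Luraken e after a consonant, before a labial obstruent.
hibende ~ hivindi — Dobel b corresponds to Luraken v between vowels (before a front vowel).
sehad ~ sihed, tinheyol ~ tinhiyol — Dobel e corresponds to Luraken i after a consonant, before a consonant other than r, m, n, p, b, f, v.
Applying these to Dobel 'pibabed':
  pibabed → pivabed   (b→v between vowels (before a back vowel))
  pivabed → pivebed   (a→e after a consonant, before a labial obstruent)
  pivebed → piveved   (b→v between vowels (before a front vowel))
  piveved → pivevid   (e→i after a consonant, before a consonant other than r, m, n, p, b, f, v)
So the Luraken cognate is 'pivevid'.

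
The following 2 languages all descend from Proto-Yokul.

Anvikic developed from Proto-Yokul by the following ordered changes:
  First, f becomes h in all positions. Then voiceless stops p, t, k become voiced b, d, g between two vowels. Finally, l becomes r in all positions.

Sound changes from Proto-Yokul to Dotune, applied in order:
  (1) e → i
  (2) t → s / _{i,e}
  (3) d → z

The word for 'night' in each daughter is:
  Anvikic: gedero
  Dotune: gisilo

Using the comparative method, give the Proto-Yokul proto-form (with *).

Position 5: Anvikic has r, Dotune has l. Dotune preserves l here (none of its changes turn any other segment into l), so the proto-segment is *l.
Position 2: Anvikic has e, Dotune has i. Anvikic preserves e here (none of its changes turn any other segment into e), so the proto-segment is *e.
Position 3: Anvikic has d, Dotune has s. Taking the neighbouring segments as reconstructed: Anvikic d could go back to *t or *d; Dotune s could go back to *t or *s — the one source consistent with every daughter is *t.
Continuing position by position gives *getelo; check it forward:
Anvikic: start from *getelo.
  rule 1: no change — getelo
  rule 2 (intervocalic voicing): getelo → gedelo
  rule 3 (unconditioned shift): gedelo → gedero
  ⇒ Anvikic gedero
Dotune: *getelo > gitilo > gisilo  (by vowel merger, palatalisation)
Only *getelo yields all of Anvikic gedero, Dotune gisilo.

*getelo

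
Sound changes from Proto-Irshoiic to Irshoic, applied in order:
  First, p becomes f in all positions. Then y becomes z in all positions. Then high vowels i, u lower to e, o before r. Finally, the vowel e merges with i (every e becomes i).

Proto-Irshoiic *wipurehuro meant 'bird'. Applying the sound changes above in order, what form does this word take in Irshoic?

Irshoic: *wipurehuro
  wipurehuro → wifurehuro   [unconditioned shift]
  wifurehuro (rule 2 does not apply)
  wifurehuro → wiforehoro   [pre-rhotic lowering]
  wiforehoro → wiforihoro   [vowel merger]
  giving Irshoic wiforihoro.

wiforihoro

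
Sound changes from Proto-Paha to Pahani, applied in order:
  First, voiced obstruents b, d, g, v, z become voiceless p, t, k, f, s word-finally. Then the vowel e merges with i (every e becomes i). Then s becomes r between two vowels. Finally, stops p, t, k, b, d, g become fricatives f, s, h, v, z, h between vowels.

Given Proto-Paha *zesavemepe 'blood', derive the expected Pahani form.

ziravimifi

Pahani: *zesavemepe
  zesavemepe (rule 1 does not apply)
  zesavemepe → zisavimipi   [vowel merger]
  zisavimipi → ziravimipi   [rhotacism]
  ziravimipi → ziravimifi   [intervocalic lenition]
  giving Pahani ziravimifi.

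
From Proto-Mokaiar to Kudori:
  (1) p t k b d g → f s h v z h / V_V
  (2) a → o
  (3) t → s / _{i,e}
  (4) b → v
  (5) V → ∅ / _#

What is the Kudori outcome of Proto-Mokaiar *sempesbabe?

sempesvov

Kudori: *sempesbabe
  sempesbabe → sempesbave   [intervocalic lenition]
  sempesbave → sempesbove   [vowel merger]
  sempesbove (rule 3 does not apply)
  sempesbove → sempesvove   [unconditioned shift]
  sempesvove → sempesvov   [apocope]
  giving Kudori sempesvov.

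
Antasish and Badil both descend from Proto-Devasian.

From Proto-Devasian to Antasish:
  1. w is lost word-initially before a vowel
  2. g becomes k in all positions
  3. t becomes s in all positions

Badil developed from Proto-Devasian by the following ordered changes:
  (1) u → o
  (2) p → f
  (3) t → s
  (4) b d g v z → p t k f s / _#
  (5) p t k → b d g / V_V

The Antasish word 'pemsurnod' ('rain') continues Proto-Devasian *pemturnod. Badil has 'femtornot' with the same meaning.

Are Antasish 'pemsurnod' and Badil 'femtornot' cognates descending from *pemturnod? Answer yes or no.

no

Derive the expected Badil reflex of *pemturnod:
Badil: *pemturnod > pemtornod > femtornod > femsornod > femsornot  (by vowel merger, unconditioned shift, unconditioned shift, final devoicing)
The regular Badil reflex would be 'femsornot', but the attested form is 'femtornot'. The correspondence is irregular, so they are not cognates (the Badil form has a different source).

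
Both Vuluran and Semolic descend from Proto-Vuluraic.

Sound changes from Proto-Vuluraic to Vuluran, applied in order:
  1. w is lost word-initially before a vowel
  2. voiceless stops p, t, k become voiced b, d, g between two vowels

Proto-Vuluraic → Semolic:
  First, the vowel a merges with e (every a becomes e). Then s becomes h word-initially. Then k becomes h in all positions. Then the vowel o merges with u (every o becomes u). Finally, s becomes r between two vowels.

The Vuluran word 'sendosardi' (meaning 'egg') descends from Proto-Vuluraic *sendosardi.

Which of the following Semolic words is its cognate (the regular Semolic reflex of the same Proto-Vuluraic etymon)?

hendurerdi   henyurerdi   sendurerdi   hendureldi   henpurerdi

hendurerdi

Semolic: *sendosardi > sendoserdi > hendoserdi > henduserdi > hendurerdi  (by vowel merger, debuccalisation, vowel merger, rhotacism)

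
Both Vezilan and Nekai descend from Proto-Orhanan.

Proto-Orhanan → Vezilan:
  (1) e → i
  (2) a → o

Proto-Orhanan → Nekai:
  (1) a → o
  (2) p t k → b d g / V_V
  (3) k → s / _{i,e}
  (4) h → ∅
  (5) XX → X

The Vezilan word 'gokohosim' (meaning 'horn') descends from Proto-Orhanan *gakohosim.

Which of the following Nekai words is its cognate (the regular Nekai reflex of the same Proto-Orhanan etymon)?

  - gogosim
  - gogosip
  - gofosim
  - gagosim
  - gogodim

Nekai: *gakohosim > gokohosim > gogohosim > gogoosim > gogosim  (by vowel merger, intervocalic voicing, h-loss, degemination)
The other candidates each miss or misapply at least one Nekai change.

gogosim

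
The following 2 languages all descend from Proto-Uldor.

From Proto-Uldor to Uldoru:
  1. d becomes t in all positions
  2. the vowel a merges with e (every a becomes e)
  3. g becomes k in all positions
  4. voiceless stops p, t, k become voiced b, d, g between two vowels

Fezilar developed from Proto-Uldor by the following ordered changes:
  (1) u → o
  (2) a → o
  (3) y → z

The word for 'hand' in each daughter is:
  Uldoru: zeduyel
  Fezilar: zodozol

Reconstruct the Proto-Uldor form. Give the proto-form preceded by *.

Position 4: Uldoru has u, Fezilar has o. Uldoru preserves u here (none of its changes turn any other segment into u), so the proto-segment is *u.
Position 2: Uldoru has e, Fezilar has o. Taking the neighbouring segments as reconstructed: Uldoru e could go back to *a or *e; Fezilar o could go back to *a or *o or *u — the one source consistent with every daughter is *a.
Position 6: Uldoru has e, Fezilar has o. Taking the neighbouring segments as reconstructed: Uldoru e could go back to *a or *e; Fezilar o could go back to *a or *o or *u — the one source consistent with every daughter is *a.
Verify the candidate proto-form against each daughter:
Uldoru: *zaduyal > zatuyal > zetuyel > zeduyel  (by unconditioned shift, vowel merger, intervocalic voicing)
Fezilar: *zaduyal > zadoyal > zodoyol > zodozol  (by vowel merger, vowel merger, unconditioned shift)
No other proto-form is consistent with every reflex, so the reconstruction is *zaduyal.

*zaduyal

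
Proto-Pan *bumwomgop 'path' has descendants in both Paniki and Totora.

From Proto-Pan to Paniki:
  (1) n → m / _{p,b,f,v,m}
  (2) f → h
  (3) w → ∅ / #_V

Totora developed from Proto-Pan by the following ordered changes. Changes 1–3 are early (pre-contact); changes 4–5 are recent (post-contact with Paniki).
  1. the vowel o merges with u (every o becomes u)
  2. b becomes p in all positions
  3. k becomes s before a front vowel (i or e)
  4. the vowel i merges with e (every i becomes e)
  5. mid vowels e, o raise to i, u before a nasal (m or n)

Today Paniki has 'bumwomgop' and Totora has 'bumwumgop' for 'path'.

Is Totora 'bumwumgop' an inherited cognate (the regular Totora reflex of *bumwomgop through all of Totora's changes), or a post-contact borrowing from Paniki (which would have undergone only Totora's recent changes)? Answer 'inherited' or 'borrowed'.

borrowed

If inherited, *bumwomgop would pass through all of Totora's changes:
Totora: *bumwomgop
  bumwomgop → bumwumgup   [vowel merger]
  bumwumgup → pumwumgup   [unconditioned shift]
  pumwumgup (rule 3 does not apply)
  pumwumgup (rule 4 does not apply)
  pumwumgup (rule 5 does not apply)
  giving Totora pumwumgup.
If borrowed from Paniki 'bumwomgop' after the early changes, it would undergo only the recent ones:
  rule 4 (vowel merger): no change (bumwomgop)
  rule 5 (pre-nasal raising): bumwomgop → bumwumgop
  ⇒ as a loan: bumwumgop
Totora 'bumwumgop' matches the loan outcome 'bumwumgop', not the inherited 'pumwumgup' — it skipped the early Totora changes, so it was borrowed from Paniki.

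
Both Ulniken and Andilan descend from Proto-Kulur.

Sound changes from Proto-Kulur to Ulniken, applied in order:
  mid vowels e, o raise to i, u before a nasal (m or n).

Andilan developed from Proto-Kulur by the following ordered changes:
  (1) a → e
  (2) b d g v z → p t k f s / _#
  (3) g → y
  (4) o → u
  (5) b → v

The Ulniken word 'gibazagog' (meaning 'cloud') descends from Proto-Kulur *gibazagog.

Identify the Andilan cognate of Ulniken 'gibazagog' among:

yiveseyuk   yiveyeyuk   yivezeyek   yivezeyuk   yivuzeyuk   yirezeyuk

yivezeyuk

Andilan: *gibazagog
  gibazagog → gibezegog   [vowel merger]
  gibezegog → gibezegok   [final devoicing]
  gibezegok → yibezeyok   [unconditioned shift]
  yibezeyok → yibezeyuk   [vowel merger]
  yibezeyuk → yivezeyuk   [unconditioned shift]
  giving Andilan yivezeyuk.
Only 'yivezeyuk' matches the regular Andilan development of *gibazagog.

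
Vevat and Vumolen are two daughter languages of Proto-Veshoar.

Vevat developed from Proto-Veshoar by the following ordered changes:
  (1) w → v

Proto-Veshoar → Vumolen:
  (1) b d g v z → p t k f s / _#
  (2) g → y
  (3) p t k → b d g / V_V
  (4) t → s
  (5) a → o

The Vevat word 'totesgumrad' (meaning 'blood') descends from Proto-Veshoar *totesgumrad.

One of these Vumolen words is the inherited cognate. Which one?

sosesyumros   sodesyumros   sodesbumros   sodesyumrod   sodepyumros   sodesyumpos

sodesyumros

Vumolen: start from *totesgumrad.
  rule 1 (final devoicing): totesgumrad → totesgumrat
  rule 2 (unconditioned shift): totesgumrat → totesyumrat
  rule 3 (intervocalic voicing): totesyumrat → todesyumrat
  rule 4 (unconditioned shift): todesyumrat → sodesyumras
  rule 5 (vowel merger): sodesyumras → sodesyumros
  ⇒ Vumolen sodesyumros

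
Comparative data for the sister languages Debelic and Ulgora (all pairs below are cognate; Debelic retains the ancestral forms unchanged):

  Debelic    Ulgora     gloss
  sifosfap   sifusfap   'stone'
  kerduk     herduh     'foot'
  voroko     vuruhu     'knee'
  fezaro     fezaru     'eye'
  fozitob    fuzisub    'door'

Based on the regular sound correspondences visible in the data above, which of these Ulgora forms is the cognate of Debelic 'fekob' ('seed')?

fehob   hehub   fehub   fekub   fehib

fehub

voroko ~ vuruhu — Debelic k corresponds to Ulgora h between vowels (before a back vowel).
fozitob ~ fuzisub — Debelic o corresponds to Ulgora u after a consonant, before a labial obstruent.
Applying these to Debelic 'fekob':
  fekob → fehob   (k→h between vowels (before a back vowel))
  fehob → fehub   (o→u after a consonant, before a labial obstruent)
So the Ulgora cognate is 'fehub'.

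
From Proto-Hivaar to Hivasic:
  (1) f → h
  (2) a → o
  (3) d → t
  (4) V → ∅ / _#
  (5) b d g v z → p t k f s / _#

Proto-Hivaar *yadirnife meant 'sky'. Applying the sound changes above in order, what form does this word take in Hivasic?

Hivasic: start from *yadirnife.
  rule 1 (unconditioned shift): yadirnife → yadirnihe
  rule 2 (vowel merger): yadirnihe → yodirnihe
  rule 3 (unconditioned shift): yodirnihe → yotirnihe
  rule 4 (apocope): yotirnihe → yotirnih
  rule 5: no change — yotirnih
  ⇒ Hivasic yotirnih

yotirnih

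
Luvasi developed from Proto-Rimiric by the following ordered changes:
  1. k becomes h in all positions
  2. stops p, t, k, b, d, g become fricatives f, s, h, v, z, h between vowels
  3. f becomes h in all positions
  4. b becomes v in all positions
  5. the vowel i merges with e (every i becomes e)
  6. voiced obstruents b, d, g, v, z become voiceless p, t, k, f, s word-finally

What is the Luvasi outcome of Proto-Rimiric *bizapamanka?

Luvasi: start from *bizapamanka.
  rule 1 (unconditioned shift): bizapamanka → bizapamanha
  rule 2 (intervocalic lenition): bizapamanha → bizafamanha
  rule 3 (unconditioned shift): bizafamanha → bizahamanha
  rule 4 (unconditioned shift): bizahamanha → vizahamanha
  rule 5 (vowel merger): vizahamanha → vezahamanha
  rule 6: no change — vezahamanha
  ⇒ Luvasi vezahamanha

vezahamanha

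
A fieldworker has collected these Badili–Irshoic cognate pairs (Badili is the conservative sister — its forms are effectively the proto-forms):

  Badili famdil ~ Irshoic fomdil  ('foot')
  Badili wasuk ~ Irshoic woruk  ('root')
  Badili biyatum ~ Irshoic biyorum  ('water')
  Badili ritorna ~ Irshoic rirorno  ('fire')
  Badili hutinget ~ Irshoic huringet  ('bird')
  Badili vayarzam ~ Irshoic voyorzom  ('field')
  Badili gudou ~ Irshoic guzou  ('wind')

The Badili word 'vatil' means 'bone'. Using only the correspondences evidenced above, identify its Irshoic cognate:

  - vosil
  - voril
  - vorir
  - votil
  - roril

voril

wasuk ~ woruk, biyatum ~ biyorum — Badili a corresponds to Irshoic o after a consonant, before a consonant other than r, m, n, p, b, f, v.
hutinget ~ huringet — Badili t corresponds to Irshoic r between vowels (before a front vowel).
Applying these to Badili 'vatil':
  vatil → votil   (a→o after a consonant, before a consonant other than r, m, n, p, b, f, v)
  votil → voril   (t→r between vowels (before a front vowel))
So the Irshoic cognate is 'voril'.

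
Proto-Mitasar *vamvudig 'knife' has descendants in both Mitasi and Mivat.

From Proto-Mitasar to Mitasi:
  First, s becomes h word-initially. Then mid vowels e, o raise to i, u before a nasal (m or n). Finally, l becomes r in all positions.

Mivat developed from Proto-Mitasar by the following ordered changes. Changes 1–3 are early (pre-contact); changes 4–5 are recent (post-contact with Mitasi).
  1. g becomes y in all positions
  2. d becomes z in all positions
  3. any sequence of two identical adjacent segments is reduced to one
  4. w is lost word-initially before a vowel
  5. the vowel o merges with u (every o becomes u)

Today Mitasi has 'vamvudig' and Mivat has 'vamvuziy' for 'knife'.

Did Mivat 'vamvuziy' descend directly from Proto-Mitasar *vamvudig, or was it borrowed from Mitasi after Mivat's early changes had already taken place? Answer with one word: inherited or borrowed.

If inherited, *vamvudig would pass through all of Mivat's changes:
Mivat: start from *vamvudig.
  rule 1 (unconditioned shift): vamvudig → vamvudiy
  rule 2 (unconditioned shift): vamvudiy → vamvuziy
  rule 3: no change — vamvuziy
  rule 4: no change — vamvuziy
  rule 5: no change — vamvuziy
  ⇒ Mivat vamvuziy
If borrowed from Mitasi 'vamvudig' after the early changes, it would undergo only the recent ones:
  rule 4 (glide loss): no change (vamvudig)
  rule 5 (vowel merger): no change (vamvudig)
  ⇒ as a loan: vamvudig
Mivat 'vamvuziy' matches the inherited outcome exactly, so it is an inherited cognate, not a loan.

inherited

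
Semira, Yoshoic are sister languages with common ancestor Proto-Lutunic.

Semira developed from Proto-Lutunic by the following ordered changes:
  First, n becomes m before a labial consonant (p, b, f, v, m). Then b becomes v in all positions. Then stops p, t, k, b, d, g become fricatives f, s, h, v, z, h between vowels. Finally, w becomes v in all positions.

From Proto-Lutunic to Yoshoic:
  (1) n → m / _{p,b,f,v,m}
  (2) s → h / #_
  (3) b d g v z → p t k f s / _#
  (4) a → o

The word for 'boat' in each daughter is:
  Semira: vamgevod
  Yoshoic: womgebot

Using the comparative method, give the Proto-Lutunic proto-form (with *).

Position 1: Semira has v, Yoshoic has w. Yoshoic preserves w here (none of its changes turn any other segment into w), so the proto-segment is *w.
Position 2: Semira has a, Yoshoic has o. Semira preserves a here (none of its changes turn any other segment into a), so the proto-segment is *a.
Continuing position by position gives *wamgebod; check it forward:
Semira: *wamgebod > wamgevod > vamgevod  (by unconditioned shift, unconditioned shift)
Yoshoic: *wamgebod
  wamgebod (rule 1 does not apply)
  wamgebod (rule 2 does not apply)
  wamgebod → wamgebot   [final devoicing]
  wamgebot → womgebot   [vowel merger]
  giving Yoshoic womgebot.
*wamgebod is the unique common source.

*wamgebod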